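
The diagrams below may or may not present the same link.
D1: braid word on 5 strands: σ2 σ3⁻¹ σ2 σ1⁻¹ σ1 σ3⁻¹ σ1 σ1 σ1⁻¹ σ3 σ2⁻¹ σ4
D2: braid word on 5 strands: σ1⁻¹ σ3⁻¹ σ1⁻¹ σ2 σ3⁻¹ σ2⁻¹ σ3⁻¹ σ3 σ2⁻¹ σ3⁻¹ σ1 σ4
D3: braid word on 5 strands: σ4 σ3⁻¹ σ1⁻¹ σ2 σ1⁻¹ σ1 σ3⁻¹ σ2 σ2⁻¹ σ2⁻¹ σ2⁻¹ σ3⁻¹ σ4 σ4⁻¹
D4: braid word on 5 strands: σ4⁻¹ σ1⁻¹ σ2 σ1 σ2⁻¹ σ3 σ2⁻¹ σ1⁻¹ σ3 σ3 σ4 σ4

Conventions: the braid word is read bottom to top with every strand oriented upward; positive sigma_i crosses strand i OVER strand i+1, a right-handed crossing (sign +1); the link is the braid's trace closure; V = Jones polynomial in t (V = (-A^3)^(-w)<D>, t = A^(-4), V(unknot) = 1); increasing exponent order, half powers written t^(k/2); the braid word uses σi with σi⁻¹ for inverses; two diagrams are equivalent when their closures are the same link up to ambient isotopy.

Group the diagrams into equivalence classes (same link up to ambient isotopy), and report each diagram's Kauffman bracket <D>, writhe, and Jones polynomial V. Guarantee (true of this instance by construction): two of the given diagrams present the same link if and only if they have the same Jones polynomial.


equivalence classes: {D1} | {D2, D3} | {D4}
D1 (bracket A^6; 12 crossings at w = +2): V = 1
D2 (bracket A^-8 - A^-4 + 2 - A^4 + A^8 - A^12; 12 crossings at w = -4): V = -t^-6 + t^-5 - t^-4 + 2t^-3 - t^-2 + t^-1
V(D3) = -t^-6 + t^-5 - t^-4 + 2t^-3 - t^-2 + t^-1  (w -4, c 14, <D> = A^-8 - A^-4 + 2 - A^4 + A^8 - A^12)
V(D4) = -t^-3 + 2t^-2 - 2t^-1 + 3 - 2t + 2t^2 - t^3  (w +2, c 12, <D> = -A^-6 + 2A^-2 - 2A^2 + 3A^6 - 2A^10 + 2A^14 - A^18)
key observation: comparing 4 Jones polynomials yields 3 groups


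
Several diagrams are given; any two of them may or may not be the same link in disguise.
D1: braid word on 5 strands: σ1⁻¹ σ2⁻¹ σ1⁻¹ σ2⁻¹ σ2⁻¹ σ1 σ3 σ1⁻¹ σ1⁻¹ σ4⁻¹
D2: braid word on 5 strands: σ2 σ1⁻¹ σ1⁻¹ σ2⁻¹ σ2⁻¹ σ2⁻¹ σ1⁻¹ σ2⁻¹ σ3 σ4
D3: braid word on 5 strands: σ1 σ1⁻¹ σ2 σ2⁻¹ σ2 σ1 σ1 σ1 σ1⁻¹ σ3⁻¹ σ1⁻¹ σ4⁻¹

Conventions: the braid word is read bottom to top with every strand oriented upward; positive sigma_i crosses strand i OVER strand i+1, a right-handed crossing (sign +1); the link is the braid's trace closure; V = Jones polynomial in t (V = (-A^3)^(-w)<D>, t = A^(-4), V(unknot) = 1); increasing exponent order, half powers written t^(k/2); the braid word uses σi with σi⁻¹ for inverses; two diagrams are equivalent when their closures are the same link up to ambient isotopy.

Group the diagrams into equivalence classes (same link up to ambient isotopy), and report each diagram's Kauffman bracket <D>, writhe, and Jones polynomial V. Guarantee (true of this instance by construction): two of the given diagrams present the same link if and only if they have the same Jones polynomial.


grouping into links: {D1} | {D2} | {D3}
V(D1) = -t^-7 + t^-6 - t^-5 + t^-4 + t^-2  (w -6, c 10, <D> = A^-10 + A^-2 - A^2 + A^6 - A^10)
D2 (bracket A^-4 + 2A^4 - 2A^8 + A^12 - 2A^16 + A^20; 10 crossings at w = -4): V = t^-8 - 2t^-7 + t^-6 - 2t^-5 + 2t^-4 + t^-2
V(D3) = 1  [12 crossings, <D> = 1, w = 0]
why: 3 classes among 3 diagrams; unequal V(t) rules out equality


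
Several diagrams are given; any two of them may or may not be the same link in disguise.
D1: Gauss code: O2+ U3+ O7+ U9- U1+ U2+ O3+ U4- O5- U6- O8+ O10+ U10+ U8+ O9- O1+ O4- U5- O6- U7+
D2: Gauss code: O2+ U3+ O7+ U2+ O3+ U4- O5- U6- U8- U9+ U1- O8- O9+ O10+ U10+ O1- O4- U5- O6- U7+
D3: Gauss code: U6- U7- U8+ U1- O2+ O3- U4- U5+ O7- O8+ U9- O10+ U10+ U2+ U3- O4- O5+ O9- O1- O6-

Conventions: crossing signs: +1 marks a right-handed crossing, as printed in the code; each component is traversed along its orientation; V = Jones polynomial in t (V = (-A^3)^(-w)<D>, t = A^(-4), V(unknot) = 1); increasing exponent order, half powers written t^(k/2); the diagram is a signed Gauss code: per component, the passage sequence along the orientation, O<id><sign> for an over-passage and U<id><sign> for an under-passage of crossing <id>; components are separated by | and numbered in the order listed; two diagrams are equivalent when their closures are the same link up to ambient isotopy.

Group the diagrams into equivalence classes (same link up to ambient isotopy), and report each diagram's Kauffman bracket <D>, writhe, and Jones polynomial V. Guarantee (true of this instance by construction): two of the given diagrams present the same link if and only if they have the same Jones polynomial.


grouping into links: {D1, D2} | {D3}
V(D1) = -t^-3 + t^-2 - t^-1 + 3 - t + t^2 - t^3  (w +2, c 10, <D> = -A^-6 + A^-2 - A^2 + 3A^6 - A^10 + A^14 - A^18)
D2 (bracket -A^-12 + A^-8 - A^-4 + 3 - A^4 + A^8 - A^12; 10 crossings at w = 0): V = -t^-3 + t^-2 - t^-1 + 3 - t + t^2 - t^3
V(D3) = 1  [10 crossings, <D> = A^-6, w = -2]
why: 2 values of V(t) split the 3 diagrams


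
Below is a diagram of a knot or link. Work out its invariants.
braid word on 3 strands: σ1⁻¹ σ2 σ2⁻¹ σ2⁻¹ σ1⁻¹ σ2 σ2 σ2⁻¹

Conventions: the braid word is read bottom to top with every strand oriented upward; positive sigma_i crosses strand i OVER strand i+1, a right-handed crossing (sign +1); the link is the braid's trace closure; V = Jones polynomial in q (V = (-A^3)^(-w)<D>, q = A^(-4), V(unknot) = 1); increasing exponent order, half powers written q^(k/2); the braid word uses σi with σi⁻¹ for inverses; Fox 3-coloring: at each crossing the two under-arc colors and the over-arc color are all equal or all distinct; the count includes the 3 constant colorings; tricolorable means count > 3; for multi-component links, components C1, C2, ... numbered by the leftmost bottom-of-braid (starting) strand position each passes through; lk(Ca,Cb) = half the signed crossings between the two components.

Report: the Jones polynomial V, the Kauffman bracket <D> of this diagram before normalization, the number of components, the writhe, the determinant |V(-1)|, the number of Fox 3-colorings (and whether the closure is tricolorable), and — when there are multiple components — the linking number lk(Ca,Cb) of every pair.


V = 1
<D> = A^-6 (w = -2)
1 component over 8 crossings, w = -2
3 Fox colorings among 3^8, |V(-1)| = 1: not tricolorable
why: w = -2 (over 8 crossings) is diagram-only; (-A^3)^(2) removes it from V


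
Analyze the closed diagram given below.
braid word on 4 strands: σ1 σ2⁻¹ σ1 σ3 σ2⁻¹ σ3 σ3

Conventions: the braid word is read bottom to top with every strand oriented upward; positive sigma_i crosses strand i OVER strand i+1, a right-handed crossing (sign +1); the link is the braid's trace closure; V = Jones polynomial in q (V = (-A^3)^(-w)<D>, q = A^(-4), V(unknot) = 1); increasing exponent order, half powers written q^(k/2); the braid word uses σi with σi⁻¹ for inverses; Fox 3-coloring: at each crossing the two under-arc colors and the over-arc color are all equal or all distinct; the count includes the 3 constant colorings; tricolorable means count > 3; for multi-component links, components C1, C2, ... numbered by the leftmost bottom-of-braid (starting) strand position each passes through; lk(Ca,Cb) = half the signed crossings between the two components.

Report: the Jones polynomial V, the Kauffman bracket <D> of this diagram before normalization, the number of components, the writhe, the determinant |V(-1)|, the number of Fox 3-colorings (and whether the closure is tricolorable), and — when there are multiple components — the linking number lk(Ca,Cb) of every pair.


V(q) = q^-1 - 2 + 3q - 3q^2 + 4q^3 - 3q^4 + 2q^5 - q^6
bracket: A^-15 - 2A^-11 + 3A^-7 - 4A^-3 + 3A - 3A^5 + 2A^9 - A^13, w = +3
1 component, writhe +3, over 7 crossings
det 19, colorings 3 of 3^7 — not tricolorable
observation: |V(-1)| = 19: so not tricolorable, since 3 does not divide 19


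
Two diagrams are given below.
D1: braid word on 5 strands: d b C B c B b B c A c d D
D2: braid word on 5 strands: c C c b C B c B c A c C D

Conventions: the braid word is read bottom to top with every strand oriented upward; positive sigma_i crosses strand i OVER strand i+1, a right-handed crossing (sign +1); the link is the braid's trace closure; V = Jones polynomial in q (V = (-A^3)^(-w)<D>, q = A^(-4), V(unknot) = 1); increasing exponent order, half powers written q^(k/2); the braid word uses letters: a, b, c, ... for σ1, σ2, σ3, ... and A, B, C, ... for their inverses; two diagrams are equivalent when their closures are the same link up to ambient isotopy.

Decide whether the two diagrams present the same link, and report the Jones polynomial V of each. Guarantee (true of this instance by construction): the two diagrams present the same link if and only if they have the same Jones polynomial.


equivalent: yes
D1 (bracket -A^-11 + 2A^-7 - A^-3 + 2A - A^5 + A^9; 13 crossings at w = +1): V = -q^(-3/2) + q^(-1/2) - 2q^(1/2) + q^(3/2) - 2q^(5/2) + q^(7/2)
V(D2) = -q^(-3/2) + q^(-1/2) - 2q^(1/2) + q^(3/2) - 2q^(5/2) + q^(7/2)  (w -1, c 13, <D> = -A^-17 + 2A^-13 - A^-9 + 2A^-5 - A^-1 + A^3)
key observation: D2 (13 crossings) and D1 (13) are Markov-related braid presentations


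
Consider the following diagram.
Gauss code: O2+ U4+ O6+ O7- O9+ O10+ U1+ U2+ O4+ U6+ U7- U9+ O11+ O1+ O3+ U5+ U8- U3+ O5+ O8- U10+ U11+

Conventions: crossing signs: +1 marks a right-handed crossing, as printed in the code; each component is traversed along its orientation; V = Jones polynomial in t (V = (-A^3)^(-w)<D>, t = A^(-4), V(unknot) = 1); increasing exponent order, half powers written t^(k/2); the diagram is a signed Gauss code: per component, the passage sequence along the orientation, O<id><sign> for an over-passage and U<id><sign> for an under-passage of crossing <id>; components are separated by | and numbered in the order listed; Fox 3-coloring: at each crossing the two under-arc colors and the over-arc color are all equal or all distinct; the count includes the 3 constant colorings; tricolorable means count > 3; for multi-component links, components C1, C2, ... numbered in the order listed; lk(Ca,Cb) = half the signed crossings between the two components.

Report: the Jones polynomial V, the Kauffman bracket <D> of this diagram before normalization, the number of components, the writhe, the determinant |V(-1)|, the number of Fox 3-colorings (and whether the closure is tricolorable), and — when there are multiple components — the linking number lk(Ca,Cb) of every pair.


V(t) = t^2 + t^4 - t^5 + t^6 - t^7
bracket: A^-7 - A^-3 + A - A^5 - A^13, w = +7
1 component, writhe +7, over 11 crossings
det 5, colorings 3 of 3^11 — not tricolorable
observation: the span of V is 5, forcing >= 5 crossings in any diagram


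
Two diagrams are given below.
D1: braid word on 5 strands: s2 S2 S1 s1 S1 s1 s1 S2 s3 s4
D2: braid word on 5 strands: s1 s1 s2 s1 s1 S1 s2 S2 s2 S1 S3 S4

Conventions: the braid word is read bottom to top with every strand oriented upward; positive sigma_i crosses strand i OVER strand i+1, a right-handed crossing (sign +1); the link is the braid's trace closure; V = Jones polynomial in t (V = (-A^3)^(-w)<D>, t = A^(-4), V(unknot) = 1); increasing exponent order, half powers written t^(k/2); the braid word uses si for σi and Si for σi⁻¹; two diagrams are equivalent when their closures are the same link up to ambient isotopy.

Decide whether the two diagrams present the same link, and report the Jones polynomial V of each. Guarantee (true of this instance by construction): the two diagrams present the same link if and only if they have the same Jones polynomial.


equivalent: no
V(D1) = 1  (w +2, c 10, <D> = A^6)
V(D2) = t + t^3 - t^4  [12 crossings, <D> = -A^-10 + A^-6 + A^2, w = +2]
key observation: 2 classes among 2 diagrams; unequal V(t) rules out equality


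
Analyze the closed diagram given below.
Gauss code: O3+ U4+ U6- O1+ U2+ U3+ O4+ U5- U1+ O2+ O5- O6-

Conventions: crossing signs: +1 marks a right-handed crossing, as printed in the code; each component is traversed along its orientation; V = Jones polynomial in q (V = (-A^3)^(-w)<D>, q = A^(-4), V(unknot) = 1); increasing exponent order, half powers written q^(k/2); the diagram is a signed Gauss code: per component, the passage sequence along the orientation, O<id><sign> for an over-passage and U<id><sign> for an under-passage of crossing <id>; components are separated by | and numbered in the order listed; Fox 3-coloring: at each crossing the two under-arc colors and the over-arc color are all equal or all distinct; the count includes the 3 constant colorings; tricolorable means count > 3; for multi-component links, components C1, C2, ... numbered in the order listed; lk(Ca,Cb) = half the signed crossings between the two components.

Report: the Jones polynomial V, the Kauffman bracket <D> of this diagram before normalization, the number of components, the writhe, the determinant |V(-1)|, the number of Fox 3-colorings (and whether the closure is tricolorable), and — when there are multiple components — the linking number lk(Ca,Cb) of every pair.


V(q) = q + q^3 - q^4
bracket: -A^-10 + A^-6 + A^2, w = +2
1 component, writhe +2, over 6 crossings
det 3, colorings 9 of 3^6 — tricolorable
observation: w = +2 (over 6 crossings) is diagram-only; (-A^3)^(-2) removes it from V


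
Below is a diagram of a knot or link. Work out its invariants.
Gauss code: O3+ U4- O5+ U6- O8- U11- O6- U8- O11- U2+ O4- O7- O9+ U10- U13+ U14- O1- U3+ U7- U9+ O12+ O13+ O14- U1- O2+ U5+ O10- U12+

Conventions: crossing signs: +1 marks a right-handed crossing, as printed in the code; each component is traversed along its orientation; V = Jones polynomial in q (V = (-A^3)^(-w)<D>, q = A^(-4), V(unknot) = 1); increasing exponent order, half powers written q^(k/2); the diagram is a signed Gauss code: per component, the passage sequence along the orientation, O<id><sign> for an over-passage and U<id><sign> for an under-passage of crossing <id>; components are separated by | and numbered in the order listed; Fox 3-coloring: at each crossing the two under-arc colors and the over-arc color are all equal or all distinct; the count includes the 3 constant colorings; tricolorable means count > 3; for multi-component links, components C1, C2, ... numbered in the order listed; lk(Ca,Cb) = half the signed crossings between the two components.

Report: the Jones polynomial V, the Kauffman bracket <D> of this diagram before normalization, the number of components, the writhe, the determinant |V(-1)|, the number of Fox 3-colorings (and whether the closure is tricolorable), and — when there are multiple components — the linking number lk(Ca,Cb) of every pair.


V = q^-7 - 4q^-6 + 6q^-5 - 8q^-4 + 11q^-3 - 10q^-2 + 9q^-1 - 7 + 4q - 2q^2 + q^3
<D> = A^-18 - 2A^-14 + 4A^-10 - 7A^-6 + 9A^-2 - 10A^2 + 11A^6 - 8A^10 + 6A^14 - 4A^18 + A^22 (w = -2)
1 component over 14 crossings, w = -2
27 Fox colorings among 3^14, |V(-1)| = 63: tricolorable
why: |V(-1)| = 63: so tricolorable, since 3 divides 63


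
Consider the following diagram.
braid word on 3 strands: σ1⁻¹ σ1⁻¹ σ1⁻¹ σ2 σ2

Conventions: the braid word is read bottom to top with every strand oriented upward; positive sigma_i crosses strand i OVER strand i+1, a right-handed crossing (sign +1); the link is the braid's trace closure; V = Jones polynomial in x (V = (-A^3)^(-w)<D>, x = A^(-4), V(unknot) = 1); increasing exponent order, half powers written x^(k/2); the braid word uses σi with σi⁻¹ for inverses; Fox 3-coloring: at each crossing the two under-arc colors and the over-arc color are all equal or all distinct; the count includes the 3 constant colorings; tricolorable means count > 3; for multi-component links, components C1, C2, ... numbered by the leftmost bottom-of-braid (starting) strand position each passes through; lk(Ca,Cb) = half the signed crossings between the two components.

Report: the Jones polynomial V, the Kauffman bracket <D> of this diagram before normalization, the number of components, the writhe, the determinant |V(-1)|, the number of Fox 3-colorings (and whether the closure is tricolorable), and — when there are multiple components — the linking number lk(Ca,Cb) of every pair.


V(x) = x^(-7/2) - x^(-5/2) + x^(-3/2) - 2x^(-1/2) - x^(3/2)
bracket: A^-9 + 2A^-1 - A^3 + A^7 - A^11, w = -1
2 components, writhe -1, over 5 crossings
lk(C1,C2) = +1
det 6, colorings 9 of 3^5 — tricolorable
observation: span 5 respects span(V) <= c + mu - 1 = 6 for this 2-component diagram


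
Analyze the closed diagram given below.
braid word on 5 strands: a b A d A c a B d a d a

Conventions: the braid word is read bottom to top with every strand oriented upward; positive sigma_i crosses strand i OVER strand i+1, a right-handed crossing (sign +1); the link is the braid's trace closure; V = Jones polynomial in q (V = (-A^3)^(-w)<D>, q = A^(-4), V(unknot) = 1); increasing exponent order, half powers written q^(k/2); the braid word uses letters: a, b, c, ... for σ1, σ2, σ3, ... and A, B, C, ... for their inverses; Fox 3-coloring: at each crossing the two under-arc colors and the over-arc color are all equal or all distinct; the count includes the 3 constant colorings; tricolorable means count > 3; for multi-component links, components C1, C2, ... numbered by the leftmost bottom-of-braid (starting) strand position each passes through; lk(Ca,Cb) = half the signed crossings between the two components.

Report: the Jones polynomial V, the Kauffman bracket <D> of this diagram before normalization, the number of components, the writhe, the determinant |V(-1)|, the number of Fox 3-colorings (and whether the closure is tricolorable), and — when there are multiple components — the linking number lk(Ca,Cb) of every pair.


V(q) = q^2 + 2q^4 - 2q^5 + q^6 - 2q^7 + q^8
bracket: A^-14 - 2A^-10 + A^-6 - 2A^-2 + 2A^2 + A^10, w = +6
1 component, writhe +6, over 12 crossings
det 9, colorings 27 of 3^12 — tricolorable
observation: w = +6 shifts under R1 moves; the (-A^3)^(-6) factor cancels that in V


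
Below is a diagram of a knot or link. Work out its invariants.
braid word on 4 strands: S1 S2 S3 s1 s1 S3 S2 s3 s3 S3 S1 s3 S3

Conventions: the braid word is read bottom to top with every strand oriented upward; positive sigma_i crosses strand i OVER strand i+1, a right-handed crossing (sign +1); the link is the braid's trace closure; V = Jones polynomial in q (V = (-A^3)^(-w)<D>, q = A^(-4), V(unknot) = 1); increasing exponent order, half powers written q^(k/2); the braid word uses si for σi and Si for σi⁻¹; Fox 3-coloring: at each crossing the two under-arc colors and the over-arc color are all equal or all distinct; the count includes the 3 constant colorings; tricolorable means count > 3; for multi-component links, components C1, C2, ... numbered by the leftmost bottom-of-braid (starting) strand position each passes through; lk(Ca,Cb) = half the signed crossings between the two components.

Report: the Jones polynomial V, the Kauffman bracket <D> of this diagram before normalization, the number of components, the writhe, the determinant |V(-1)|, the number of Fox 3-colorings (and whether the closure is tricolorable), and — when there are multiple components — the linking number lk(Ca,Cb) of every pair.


Jones polynomial: V(q) = q^-6 + q^-4 + q^-2 + 1
<D> = -A^-9 - A^-1 - A^7 - A^15; writhe -3
components 3, writhe -3 (13 crossings)
linking number lk(C1,C2) = -1
lk(C1,C3): -2
lk(C2,C3) = +1
3-colorings: 3 of 3^13, det 4 — not tricolorable
note: det 4 = |V(-1)|; not divisible by 3, so not tricolorable


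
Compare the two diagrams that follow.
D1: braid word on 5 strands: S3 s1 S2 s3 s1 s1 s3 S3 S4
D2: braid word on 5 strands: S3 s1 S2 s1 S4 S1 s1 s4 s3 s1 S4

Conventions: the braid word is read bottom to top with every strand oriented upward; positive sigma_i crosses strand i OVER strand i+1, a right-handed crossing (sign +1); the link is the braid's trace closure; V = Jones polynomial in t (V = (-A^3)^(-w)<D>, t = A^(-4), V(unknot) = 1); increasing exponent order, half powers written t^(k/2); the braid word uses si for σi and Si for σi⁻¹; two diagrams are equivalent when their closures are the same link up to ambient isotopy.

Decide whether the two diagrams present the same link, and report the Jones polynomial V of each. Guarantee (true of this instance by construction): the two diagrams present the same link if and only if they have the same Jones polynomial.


equivalent: yes
D1 (bracket -A^-15 + A^-7 + A^-3 + A; 9 crossings at w = +1): V = -t^(1/2) - t^(3/2) - t^(5/2) + t^(9/2)
D2 (bracket -A^-15 + A^-7 + A^-3 + A; 11 crossings at w = +1): V = -t^(1/2) - t^(3/2) - t^(5/2) + t^(9/2)
key observation: from 9 to 11 crossings by R-moves: one link, two diagrams


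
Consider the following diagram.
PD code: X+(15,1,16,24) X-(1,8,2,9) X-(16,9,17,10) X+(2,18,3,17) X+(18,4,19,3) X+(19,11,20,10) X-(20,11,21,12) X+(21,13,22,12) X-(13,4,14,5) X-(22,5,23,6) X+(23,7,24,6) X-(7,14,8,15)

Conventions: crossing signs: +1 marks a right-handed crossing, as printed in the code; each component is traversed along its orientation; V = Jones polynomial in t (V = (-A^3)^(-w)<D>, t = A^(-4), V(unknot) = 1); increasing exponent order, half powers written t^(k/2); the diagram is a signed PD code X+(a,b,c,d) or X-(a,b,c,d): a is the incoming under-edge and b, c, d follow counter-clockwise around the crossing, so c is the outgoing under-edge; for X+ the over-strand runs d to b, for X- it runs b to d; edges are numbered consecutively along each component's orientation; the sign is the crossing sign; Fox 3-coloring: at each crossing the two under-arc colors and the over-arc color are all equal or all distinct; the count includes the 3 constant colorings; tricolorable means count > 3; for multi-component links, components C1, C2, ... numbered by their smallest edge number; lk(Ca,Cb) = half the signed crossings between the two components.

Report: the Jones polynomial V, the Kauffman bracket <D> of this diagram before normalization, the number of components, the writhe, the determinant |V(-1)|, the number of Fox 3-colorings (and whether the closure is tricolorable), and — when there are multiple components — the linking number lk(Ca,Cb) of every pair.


V = -t^-3 + t^-2 - t^-1 + 3 - t + t^2 - t^3
<D> = -A^-12 + A^-8 - A^-4 + 3 - A^4 + A^8 - A^12 (w = 0)
1 component over 12 crossings, w = 0
27 Fox colorings among 3^12, |V(-1)| = 9: tricolorable
why: palindromic: swapping t for 1/t fixes V


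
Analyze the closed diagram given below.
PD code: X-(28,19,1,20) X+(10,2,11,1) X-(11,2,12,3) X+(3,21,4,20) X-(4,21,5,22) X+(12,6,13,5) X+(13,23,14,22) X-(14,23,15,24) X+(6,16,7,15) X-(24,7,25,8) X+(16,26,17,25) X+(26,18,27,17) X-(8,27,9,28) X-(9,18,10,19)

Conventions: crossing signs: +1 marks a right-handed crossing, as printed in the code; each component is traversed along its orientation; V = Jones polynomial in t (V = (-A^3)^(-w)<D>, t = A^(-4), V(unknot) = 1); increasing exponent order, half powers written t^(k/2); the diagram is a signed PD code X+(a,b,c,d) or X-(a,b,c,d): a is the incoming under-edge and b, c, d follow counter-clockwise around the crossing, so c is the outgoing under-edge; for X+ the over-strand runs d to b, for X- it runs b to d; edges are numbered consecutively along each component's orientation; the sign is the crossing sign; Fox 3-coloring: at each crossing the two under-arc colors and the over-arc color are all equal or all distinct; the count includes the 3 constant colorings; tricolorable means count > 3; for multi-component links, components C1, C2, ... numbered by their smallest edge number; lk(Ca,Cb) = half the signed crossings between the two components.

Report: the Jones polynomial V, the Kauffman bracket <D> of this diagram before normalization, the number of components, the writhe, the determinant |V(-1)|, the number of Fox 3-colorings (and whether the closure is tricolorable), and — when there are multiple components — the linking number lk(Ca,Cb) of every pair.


V = t^-2 - t^-1 + 1 - t + t^2
<D> = A^-8 - A^-4 + 1 - A^4 + A^8 (w = 0)
1 component over 14 crossings, w = 0
3 Fox colorings among 3^14, |V(-1)| = 5: not tricolorable
why: |V(-1)| = 5: so not tricolorable, since 3 does not divide 5


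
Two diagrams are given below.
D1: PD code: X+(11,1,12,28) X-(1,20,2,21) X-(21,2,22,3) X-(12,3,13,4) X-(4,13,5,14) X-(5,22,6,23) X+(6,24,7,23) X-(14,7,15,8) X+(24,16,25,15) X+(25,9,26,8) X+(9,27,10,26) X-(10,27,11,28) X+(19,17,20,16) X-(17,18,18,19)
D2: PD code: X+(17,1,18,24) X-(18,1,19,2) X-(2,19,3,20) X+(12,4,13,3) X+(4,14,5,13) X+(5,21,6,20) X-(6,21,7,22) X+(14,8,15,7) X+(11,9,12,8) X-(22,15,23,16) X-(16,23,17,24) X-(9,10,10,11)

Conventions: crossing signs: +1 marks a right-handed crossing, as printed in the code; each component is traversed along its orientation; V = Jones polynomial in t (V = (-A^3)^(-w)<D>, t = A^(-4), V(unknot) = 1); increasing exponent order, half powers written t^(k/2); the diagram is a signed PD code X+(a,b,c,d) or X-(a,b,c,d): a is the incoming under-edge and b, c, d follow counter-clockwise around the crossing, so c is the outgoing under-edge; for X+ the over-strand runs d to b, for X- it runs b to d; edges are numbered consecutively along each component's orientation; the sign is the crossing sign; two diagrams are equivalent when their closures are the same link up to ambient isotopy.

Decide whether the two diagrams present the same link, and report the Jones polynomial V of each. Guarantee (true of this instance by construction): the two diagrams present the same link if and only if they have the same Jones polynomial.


equivalent: no
D1 (bracket A^-10 - A^-6 + 2A^-2 - 2A^2 + 2A^6 - 2A^10 + A^14; 14 crossings at w = -2): V = t^-5 - 2t^-4 + 2t^-3 - 2t^-2 + 2t^-1 - 1 + t
D2 (bracket -A^-12 + A^-8 - A^-4 + 3 - A^4 + A^8 - A^12; 12 crossings at w = 0): V = -t^-3 + t^-2 - t^-1 + 3 - t + t^2 - t^3
key observation: 2 values of V(t) split the 2 diagrams


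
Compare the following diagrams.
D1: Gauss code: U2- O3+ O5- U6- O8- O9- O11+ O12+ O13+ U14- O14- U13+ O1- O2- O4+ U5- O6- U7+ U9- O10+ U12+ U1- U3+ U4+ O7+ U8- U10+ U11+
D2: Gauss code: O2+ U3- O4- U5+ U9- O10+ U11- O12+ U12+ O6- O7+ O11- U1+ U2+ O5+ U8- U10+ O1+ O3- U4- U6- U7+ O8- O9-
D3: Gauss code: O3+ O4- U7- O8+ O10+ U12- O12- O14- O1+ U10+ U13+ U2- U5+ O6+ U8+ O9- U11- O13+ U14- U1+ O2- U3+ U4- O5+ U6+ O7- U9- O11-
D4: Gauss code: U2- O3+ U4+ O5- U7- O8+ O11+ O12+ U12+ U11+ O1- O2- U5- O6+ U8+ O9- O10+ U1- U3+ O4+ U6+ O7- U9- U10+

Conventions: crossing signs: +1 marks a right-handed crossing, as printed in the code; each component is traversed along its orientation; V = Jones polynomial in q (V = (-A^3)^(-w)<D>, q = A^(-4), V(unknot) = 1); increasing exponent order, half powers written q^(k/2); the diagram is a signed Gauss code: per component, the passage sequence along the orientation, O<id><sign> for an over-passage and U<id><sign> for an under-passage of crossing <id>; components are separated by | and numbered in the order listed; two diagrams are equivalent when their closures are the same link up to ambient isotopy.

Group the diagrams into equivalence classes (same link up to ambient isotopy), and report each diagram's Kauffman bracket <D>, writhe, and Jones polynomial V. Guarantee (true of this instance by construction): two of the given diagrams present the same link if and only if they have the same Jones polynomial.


classes: {D1, D2} | {D3, D4}
V(D1) = -q^-3 + q^-2 - q^-1 + 3 - q + q^2 - q^3  [14 crossings, <D> = -A^-12 + A^-8 - A^-4 + 3 - A^4 + A^8 - A^12, w = 0]
V(D2) = -q^-3 + q^-2 - q^-1 + 3 - q + q^2 - q^3  (w 0, c 12, <D> = -A^-12 + A^-8 - A^-4 + 3 - A^4 + A^8 - A^12)
D3 (bracket -A^-12 + 2A^-8 - 2A^-4 + 3 - 2A^4 + 2A^8 - A^12; 14 crossings at w = 0): V = -q^-3 + 2q^-2 - 2q^-1 + 3 - 2q + 2q^2 - q^3
V(D4) = -q^-3 + 2q^-2 - 2q^-1 + 3 - 2q + 2q^2 - q^3  (w +2, c 12, <D> = -A^-6 + 2A^-2 - 2A^2 + 3A^6 - 2A^10 + 2A^14 - A^18)
note: V(q) takes 2 values over 4 diagrams, fixing the grouping


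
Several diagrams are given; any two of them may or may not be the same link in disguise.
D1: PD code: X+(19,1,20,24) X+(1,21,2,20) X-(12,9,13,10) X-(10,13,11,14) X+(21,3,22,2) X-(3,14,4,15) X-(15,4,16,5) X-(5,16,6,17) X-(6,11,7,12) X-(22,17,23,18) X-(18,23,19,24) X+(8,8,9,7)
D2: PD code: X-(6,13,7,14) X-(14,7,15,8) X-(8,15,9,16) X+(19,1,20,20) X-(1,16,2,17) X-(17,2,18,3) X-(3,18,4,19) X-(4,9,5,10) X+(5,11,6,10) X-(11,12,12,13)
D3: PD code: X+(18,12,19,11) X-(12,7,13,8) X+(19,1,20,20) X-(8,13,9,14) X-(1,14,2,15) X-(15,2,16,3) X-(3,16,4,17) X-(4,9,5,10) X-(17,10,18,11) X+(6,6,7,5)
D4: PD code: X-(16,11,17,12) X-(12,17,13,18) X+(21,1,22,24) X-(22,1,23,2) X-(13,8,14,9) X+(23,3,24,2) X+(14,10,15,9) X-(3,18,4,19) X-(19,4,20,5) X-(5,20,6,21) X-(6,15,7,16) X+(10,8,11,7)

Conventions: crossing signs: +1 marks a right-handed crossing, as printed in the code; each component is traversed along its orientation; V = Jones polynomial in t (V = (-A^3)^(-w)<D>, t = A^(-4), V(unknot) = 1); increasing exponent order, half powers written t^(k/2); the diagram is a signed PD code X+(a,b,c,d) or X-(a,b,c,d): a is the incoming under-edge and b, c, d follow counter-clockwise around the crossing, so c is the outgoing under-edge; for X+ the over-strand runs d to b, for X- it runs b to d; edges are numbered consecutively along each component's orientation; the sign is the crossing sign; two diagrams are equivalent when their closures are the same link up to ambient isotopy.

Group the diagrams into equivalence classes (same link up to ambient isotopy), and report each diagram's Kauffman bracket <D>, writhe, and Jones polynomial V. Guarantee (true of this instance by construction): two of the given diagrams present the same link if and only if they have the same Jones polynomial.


equivalence classes: {D1, D2, D3, D4}
D1 (bracket A^-4 + 2A^4 - 2A^8 + A^12 - 2A^16 + A^20; 12 crossings at w = -4): V = t^-8 - 2t^-7 + t^-6 - 2t^-5 + 2t^-4 + t^-2
V(D2) = t^-8 - 2t^-7 + t^-6 - 2t^-5 + 2t^-4 + t^-2  [10 crossings, <D> = A^-10 + 2A^-2 - 2A^2 + A^6 - 2A^10 + A^14, w = -6]
V(D3) = t^-8 - 2t^-7 + t^-6 - 2t^-5 + 2t^-4 + t^-2  [10 crossings, <D> = A^-4 + 2A^4 - 2A^8 + A^12 - 2A^16 + A^20, w = -4]
V(D4) = t^-8 - 2t^-7 + t^-6 - 2t^-5 + 2t^-4 + t^-2  [12 crossings, <D> = A^-4 + 2A^4 - 2A^8 + A^12 - 2A^16 + A^20, w = -4]
key observation: one V(t) for all 4 diagrams — one class (guaranteed)


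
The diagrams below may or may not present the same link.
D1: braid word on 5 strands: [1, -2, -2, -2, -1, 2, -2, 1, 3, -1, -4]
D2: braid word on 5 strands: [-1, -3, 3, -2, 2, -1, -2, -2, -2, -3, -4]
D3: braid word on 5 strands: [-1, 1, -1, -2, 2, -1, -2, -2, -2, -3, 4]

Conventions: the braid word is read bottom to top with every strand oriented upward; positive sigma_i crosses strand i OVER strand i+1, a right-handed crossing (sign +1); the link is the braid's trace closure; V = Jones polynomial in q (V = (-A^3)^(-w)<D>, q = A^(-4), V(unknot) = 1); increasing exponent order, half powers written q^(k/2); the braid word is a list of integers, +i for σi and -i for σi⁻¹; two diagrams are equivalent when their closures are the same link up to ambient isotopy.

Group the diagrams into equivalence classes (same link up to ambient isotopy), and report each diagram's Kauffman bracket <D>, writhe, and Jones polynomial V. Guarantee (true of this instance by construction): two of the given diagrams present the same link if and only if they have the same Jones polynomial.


equivalence classes: {D1} | {D2, D3}
D1 (bracket A^-7 + A^-3 + A - A^9; 11 crossings at w = -3): V = q^(-9/2) - q^(-5/2) - q^(-3/2) - q^(-1/2)
D2 (bracket A^-15 + 2A^-7 - A^-3 + A - A^5; 11 crossings at w = -7): V = q^(-13/2) - q^(-11/2) + q^(-9/2) - 2q^(-7/2) - q^(-3/2)
V(D3) = q^(-13/2) - q^(-11/2) + q^(-9/2) - 2q^(-7/2) - q^(-3/2)  [11 crossings, <D> = A^-9 + 2A^-1 - A^3 + A^7 - A^11, w = -5]
key observation: 2 values of V(q) split the 3 diagrams


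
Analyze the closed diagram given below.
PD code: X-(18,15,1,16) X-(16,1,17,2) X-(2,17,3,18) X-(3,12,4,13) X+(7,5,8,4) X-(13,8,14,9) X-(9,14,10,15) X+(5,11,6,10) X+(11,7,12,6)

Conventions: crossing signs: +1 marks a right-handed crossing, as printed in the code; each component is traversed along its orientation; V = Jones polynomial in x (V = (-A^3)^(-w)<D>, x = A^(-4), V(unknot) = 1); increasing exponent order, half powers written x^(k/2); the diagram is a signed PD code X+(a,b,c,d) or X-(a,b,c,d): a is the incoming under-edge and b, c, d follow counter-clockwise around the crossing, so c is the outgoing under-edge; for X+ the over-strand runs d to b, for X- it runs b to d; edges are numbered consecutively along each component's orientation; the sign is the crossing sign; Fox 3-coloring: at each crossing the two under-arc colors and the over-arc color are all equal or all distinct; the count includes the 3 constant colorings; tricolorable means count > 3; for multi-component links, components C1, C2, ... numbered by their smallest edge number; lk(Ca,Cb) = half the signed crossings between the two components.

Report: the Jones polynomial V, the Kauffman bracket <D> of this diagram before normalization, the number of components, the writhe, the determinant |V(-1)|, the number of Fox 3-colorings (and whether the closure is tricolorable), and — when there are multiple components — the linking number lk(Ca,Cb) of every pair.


V = x^-7 - 3x^-6 + 4x^-5 - 6x^-4 + 7x^-3 - 6x^-2 + 6x^-1 - 3 + 2x - x^2
<D> = A^-17 - 2A^-13 + 3A^-9 - 6A^-5 + 6A^-1 - 7A^3 + 6A^7 - 4A^11 + 3A^15 - A^19 (w = -3)
1 component over 9 crossings, w = -3
9 Fox colorings among 3^9, |V(-1)| = 39: tricolorable
why: |V(-1)| = 39: so tricolorable, since 3 divides 39


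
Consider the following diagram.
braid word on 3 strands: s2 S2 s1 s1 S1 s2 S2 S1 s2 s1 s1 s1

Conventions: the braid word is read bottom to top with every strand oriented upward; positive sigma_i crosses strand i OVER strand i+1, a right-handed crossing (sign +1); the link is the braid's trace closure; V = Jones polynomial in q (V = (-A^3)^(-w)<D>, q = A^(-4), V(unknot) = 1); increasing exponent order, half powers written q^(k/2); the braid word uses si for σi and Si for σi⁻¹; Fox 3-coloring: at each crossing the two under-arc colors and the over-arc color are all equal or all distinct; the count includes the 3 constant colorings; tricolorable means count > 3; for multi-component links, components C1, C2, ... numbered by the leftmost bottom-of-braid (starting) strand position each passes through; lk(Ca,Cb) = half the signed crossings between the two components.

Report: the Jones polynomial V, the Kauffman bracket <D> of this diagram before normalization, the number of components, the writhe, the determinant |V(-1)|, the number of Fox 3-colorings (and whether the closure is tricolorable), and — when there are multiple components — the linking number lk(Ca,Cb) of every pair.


V(q) = q + q^3 - q^4
bracket: -A^-4 + 1 + A^8, w = +4
1 component, writhe +4, over 12 crossings
det 3, colorings 9 of 3^12 — tricolorable
observation: inverse pairs cancel, leaving σ2 σ1 σ1 σ1


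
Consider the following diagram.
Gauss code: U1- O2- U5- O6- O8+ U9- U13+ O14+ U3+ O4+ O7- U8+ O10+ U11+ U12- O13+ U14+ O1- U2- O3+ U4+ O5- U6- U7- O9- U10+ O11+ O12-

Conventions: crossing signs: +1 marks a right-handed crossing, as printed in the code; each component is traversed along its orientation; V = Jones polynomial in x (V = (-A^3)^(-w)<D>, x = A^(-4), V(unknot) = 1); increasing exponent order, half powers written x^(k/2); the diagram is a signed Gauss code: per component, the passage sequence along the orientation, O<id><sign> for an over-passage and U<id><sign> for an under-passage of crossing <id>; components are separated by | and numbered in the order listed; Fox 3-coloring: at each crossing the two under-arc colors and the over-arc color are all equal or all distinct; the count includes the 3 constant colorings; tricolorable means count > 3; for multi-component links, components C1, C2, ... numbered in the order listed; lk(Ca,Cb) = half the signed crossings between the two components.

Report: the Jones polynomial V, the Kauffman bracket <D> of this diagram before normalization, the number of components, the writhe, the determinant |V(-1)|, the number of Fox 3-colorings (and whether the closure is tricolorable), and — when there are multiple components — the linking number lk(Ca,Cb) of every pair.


Jones polynomial: V(x) = -x^-5 + 3x^-4 - 7x^-3 + 10x^-2 - 12x^-1 + 15 - 12x + 10x^2 - 7x^3 + 3x^4 - x^5
<D> = -A^-20 + 3A^-16 - 7A^-12 + 10A^-8 - 12A^-4 + 15 - 12A^4 + 10A^8 - 7A^12 + 3A^16 - A^20; writhe 0
components 1, writhe 0 (14 crossings)
3-colorings: 27 of 3^14, det 81 — tricolorable
note: w = 0 shifts under R1 moves; the (-A^3)^(0) factor cancels that in V


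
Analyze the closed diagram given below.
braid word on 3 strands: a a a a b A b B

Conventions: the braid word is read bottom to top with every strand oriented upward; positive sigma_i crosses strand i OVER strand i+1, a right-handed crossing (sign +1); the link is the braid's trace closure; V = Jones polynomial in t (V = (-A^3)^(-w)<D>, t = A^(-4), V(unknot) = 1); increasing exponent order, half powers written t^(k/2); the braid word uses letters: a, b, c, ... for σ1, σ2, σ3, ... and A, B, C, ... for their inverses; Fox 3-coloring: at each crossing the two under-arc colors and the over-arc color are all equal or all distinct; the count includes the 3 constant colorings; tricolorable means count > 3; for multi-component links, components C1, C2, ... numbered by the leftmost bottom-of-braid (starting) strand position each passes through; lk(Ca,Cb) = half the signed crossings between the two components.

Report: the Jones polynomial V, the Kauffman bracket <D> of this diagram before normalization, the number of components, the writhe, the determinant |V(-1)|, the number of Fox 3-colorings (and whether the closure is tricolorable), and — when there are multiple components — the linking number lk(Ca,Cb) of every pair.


V = t + t^3 - t^4
<D> = -A^-4 + 1 + A^8 (w = +4)
1 component over 8 crossings, w = +4
9 Fox colorings among 3^8, |V(-1)| = 3: tricolorable
why: the word shrinks to σ1 σ1 σ1 σ1 σ2 σ1⁻¹ after cancelling


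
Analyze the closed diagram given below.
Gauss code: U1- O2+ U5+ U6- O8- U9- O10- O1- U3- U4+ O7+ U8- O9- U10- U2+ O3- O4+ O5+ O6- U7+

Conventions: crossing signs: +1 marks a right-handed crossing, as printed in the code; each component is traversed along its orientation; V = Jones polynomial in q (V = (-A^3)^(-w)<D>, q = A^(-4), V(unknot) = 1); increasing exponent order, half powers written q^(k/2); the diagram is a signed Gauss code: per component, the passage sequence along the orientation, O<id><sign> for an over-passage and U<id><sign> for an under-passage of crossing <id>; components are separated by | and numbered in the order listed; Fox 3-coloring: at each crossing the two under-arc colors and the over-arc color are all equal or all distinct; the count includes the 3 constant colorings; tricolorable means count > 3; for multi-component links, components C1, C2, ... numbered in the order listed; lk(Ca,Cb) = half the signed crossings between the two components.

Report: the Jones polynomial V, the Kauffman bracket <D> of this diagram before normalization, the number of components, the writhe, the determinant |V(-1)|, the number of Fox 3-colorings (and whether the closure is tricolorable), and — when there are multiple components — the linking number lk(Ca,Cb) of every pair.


Jones polynomial: V(q) = -q^-4 + q^-3 + q^-1
<D> = A^-2 + A^6 - A^10; writhe -2
components 1, writhe -2 (10 crossings)
3-colorings: 9 of 3^10, det 3 — tricolorable
note: w = -2 (over 10 crossings) is diagram-only; (-A^3)^(2) removes it from V


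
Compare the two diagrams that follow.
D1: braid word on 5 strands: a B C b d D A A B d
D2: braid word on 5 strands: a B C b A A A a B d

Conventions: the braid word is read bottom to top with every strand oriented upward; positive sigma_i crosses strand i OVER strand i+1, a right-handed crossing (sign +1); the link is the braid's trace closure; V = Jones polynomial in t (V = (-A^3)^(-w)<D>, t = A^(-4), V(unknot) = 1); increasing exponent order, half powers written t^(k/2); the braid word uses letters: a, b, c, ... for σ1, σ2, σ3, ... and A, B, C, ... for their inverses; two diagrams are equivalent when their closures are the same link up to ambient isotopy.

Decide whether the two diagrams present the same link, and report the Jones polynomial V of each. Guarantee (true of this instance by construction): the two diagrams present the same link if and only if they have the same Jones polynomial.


equivalent: yes
V(D1) = 1  (w -2, c 10, <D> = A^-6)
D2 (bracket A^-6; 10 crossings at w = -2): V = 1
why: D2 (10 crossings) and D1 (10) are Markov-related braid presentations
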